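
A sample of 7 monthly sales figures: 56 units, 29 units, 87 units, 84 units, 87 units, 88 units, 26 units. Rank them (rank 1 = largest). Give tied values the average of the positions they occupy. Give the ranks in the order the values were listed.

5, 6, 2.5, 4, 2.5, 1, 7

Sorted (descending): 88, 87, 87, 84, 56, 29, 26
The 2 values of 87 occupy positions 2–3 → average rank (2+3)/2 = 2.5.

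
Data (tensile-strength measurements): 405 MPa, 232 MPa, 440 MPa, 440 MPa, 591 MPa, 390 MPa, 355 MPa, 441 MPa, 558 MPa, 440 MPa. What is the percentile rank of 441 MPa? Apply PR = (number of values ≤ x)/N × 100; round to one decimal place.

80.0

N = 10.
Strictly below 441: 7. Equal to 441: 1.
PR = 8/10 × 100 = 80.0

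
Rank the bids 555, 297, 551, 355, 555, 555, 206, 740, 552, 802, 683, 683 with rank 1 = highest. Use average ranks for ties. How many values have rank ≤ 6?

7

Sorted (descending): 802, 740, 683, 683, 555, 555, 555, 552, 551, 355, 297, 206
The 2 values of 683 occupy positions 3–4 → average rank (3+4)/2 = 3.5.
The 3 values of 555 occupy positions 5–7 → average rank 6.
Ranks ≤ 6: {1, 2, 3.5, 3.5, 6, 6, 6} → 7 values.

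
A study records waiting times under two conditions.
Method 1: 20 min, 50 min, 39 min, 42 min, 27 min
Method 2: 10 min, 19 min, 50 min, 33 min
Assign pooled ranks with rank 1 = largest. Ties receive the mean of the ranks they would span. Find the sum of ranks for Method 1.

21.5

Sorted (descending): 50, 50, 42, 39, 33, 27, 20, 19, 10
The 2 values of 50 occupy positions 1–2 → average rank (1+2)/2 = 1.5.
Method 1 values → pooled ranks: 20→7, 50→1.5, 39→4, 42→3, 27→6
Rank sum = 7 + 1.5 + 4 + 3 + 6 = 21.5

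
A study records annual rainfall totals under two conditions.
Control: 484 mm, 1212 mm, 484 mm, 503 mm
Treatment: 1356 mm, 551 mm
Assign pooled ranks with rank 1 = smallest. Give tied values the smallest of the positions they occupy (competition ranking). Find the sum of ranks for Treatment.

Sorted (ascending): 484, 484, 503, 551, 1212, 1356
The 2 values of 484 occupy positions 1–2 → each gets rank 1.
Treatment values → pooled ranks: 1356→6, 551→4
Rank sum = 6 + 4 = 10

10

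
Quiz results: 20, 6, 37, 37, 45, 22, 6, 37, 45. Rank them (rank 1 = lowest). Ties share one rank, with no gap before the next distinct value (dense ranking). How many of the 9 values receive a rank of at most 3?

4

Sorted (ascending): 6, 6, 20, 22, 37, 37, 37, 45, 45
The 2 values of 6 share dense rank 1.
The 3 values of 37 share dense rank 4.
The 2 values of 45 share dense rank 5.
Remaining distinct values take the next consecutive integers.
Ranks ≤ 3: {1, 1, 2, 3} → 4 values.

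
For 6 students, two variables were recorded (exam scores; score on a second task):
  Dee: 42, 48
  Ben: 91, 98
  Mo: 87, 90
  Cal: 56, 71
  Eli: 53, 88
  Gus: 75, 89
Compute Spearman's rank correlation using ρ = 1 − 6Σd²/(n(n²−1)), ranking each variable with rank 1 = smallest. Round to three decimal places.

0.943

Ranks of variable 1: 1, 6, 5, 3, 2, 4
Ranks of variable 2: 1, 6, 5, 2, 3, 4
d = r₁ − r₂: 0, 0, 0, 1, -1, 0
d²: 0, 0, 0, 1, 1, 0; Σd² = 2
ρ = 1 − 6·2/(6·35) = 1 − 12/210 = 0.943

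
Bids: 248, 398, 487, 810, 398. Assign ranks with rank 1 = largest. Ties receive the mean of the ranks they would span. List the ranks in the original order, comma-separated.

5, 3.5, 2, 1, 3.5

Sorted (descending): 810, 487, 398, 398, 248
The 2 values of 398 occupy positions 3–4 → average rank (3+4)/2 = 3.5.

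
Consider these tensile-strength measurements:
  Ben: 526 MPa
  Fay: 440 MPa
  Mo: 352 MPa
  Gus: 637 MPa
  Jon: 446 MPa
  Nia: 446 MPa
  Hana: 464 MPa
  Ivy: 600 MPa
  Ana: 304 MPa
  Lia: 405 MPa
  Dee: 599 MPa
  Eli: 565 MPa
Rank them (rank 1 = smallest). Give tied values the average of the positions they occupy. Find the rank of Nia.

Sorted (ascending): 304, 352, 405, 440, 446, 446, 464, 526, 565, 599, 600, 637
The 2 values of 446 occupy positions 5–6 → average rank (5+6)/2 = 5.5.
Nia has value 446 MPa → rank 5.5.

5.5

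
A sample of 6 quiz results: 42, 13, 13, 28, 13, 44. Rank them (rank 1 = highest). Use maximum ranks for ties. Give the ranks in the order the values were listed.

Sorted (descending): 44, 42, 28, 13, 13, 13
The 3 values of 13 occupy positions 4–6 → each gets rank 6.

2, 6, 6, 3, 6, 1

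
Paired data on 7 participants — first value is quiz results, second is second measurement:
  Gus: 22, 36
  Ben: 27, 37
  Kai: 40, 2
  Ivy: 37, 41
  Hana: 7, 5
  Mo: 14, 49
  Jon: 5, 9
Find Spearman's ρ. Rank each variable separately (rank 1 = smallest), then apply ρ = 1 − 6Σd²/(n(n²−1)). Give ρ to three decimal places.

0.000

Ranks of variable 1: 4, 5, 7, 6, 2, 3, 1
Ranks of variable 2: 4, 5, 1, 6, 2, 7, 3
d = r₁ − r₂: 0, 0, 6, 0, 0, -4, -2
d²: 0, 0, 36, 0, 0, 16, 4; Σd² = 56
ρ = 1 − 6·56/(7·48) = 1 − 336/336 = 0.000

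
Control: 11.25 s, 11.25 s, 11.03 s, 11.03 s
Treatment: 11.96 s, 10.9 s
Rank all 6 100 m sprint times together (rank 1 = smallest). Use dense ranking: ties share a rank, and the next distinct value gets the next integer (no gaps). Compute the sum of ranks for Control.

Sorted (ascending): 10.9, 11.03, 11.03, 11.25, 11.25, 11.96
The 2 values of 11.03 share dense rank 2.
The 2 values of 11.25 share dense rank 3.
Remaining distinct values take the next consecutive integers.
Control values → pooled ranks: 11.25→3, 11.25→3, 11.03→2, 11.03→2
Rank sum = 3 + 3 + 2 + 2 = 10

10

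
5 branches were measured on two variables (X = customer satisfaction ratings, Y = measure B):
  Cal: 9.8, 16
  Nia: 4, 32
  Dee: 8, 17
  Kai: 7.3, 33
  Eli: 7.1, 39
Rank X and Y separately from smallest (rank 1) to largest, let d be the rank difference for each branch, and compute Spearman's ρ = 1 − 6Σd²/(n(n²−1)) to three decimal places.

-0.700

Ranks of variable 1: 5, 1, 4, 3, 2
Ranks of variable 2: 1, 3, 2, 4, 5
d = r₁ − r₂: 4, -2, 2, -1, -3
d²: 16, 4, 4, 1, 9; Σd² = 34
ρ = 1 − 6·34/(5·24) = 1 − 204/120 = -0.700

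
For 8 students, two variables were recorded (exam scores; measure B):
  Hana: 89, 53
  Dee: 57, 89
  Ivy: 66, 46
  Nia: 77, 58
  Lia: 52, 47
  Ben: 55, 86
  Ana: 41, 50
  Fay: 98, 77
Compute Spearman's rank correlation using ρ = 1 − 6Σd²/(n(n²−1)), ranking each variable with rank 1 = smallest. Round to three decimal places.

0.214

Ranks of variable 1: 7, 4, 5, 6, 2, 3, 1, 8
Ranks of variable 2: 4, 8, 1, 5, 2, 7, 3, 6
d = r₁ − r₂: 3, -4, 4, 1, 0, -4, -2, 2
d²: 9, 16, 16, 1, 0, 16, 4, 4; Σd² = 66
ρ = 1 − 6·66/(8·63) = 1 − 396/504 = 0.214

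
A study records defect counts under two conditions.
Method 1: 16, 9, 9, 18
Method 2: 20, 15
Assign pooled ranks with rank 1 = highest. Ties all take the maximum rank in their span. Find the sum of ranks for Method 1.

17

Sorted (descending): 20, 18, 16, 15, 9, 9
The 2 values of 9 occupy positions 5–6 → each gets rank 6.
Method 1 values → pooled ranks: 16→3, 9→6, 9→6, 18→2
Rank sum = 3 + 6 + 6 + 2 = 17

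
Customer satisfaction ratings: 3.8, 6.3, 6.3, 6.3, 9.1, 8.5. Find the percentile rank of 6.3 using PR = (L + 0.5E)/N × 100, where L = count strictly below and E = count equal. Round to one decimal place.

N = 6.
Strictly below 6.3: 1. Equal to 6.3: 3.
PR = (1 + 0.5·3)/6 × 100 = 41.7

41.7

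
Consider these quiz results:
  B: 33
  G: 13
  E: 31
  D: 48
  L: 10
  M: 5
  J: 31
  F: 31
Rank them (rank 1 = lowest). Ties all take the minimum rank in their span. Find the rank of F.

4

Sorted (ascending): 5, 10, 13, 31, 31, 31, 33, 48
The 3 values of 31 occupy positions 4–6 → each gets rank 4.
F has value 31 → rank 4.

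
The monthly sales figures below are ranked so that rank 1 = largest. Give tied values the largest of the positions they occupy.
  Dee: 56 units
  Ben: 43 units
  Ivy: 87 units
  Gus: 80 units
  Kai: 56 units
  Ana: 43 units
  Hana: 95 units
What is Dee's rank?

Sorted (descending): 95, 87, 80, 56, 56, 43, 43
The 2 values of 56 occupy positions 4–5 → each gets rank 5.
The 2 values of 43 occupy positions 6–7 → each gets rank 7.
Dee has value 56 units → rank 5.

5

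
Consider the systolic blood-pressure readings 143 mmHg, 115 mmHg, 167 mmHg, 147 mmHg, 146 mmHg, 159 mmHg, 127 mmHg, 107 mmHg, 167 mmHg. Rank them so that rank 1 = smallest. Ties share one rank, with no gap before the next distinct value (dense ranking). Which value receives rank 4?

143

Sorted (ascending): 107, 115, 127, 143, 146, 147, 159, 167, 167
The 2 values of 167 share dense rank 8.
Remaining distinct values take the next consecutive integers.
Rank 4 → value 143.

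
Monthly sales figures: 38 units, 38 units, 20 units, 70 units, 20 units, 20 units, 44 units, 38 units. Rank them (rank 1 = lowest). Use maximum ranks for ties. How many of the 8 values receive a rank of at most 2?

0

Sorted (ascending): 20, 20, 20, 38, 38, 38, 44, 70
The 3 values of 20 occupy positions 1–3 → each gets rank 3.
The 3 values of 38 occupy positions 4–6 → each gets rank 6.
Ranks ≤ 2: {} → 0 values.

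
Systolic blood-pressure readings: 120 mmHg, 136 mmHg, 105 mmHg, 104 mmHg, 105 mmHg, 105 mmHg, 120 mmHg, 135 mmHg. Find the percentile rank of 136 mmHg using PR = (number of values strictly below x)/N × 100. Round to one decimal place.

N = 8.
Strictly below 136: 7. Equal to 136: 1.
PR = 7/8 × 100 = 87.5

87.5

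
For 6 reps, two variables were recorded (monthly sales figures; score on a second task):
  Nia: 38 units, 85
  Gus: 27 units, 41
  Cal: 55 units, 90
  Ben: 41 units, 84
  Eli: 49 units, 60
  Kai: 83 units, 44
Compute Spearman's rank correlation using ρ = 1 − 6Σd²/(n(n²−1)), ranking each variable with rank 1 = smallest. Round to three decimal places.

Ranks of variable 1: 2, 1, 5, 3, 4, 6
Ranks of variable 2: 5, 1, 6, 4, 3, 2
d = r₁ − r₂: -3, 0, -1, -1, 1, 4
d²: 9, 0, 1, 1, 1, 16; Σd² = 28
ρ = 1 − 6·28/(6·35) = 1 − 168/210 = 0.200

0.200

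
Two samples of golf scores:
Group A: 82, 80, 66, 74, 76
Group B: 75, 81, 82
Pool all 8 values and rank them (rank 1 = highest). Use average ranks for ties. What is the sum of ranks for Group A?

Sorted (descending): 82, 82, 81, 80, 76, 75, 74, 66
The 2 values of 82 occupy positions 1–2 → average rank (1+2)/2 = 1.5.
Group A values → pooled ranks: 82→1.5, 80→4, 66→8, 74→7, 76→5
Rank sum = 1.5 + 4 + 8 + 7 + 5 = 25.5

25.5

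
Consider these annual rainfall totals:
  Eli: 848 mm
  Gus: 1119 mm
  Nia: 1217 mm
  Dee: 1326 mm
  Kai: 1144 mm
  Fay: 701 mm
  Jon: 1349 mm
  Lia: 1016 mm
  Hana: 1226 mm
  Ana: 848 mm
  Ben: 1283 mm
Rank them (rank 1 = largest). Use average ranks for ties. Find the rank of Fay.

11

Sorted (descending): 1349, 1326, 1283, 1226, 1217, 1144, 1119, 1016, 848, 848, 701
The 2 values of 848 occupy positions 9–10 → average rank (9+10)/2 = 9.5.
Fay has value 701 mm → rank 11.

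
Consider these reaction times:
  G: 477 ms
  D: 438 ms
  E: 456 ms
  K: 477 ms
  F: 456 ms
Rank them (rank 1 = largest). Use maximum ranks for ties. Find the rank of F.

Sorted (descending): 477, 477, 456, 456, 438
The 2 values of 477 occupy positions 1–2 → each gets rank 2.
The 2 values of 456 occupy positions 3–4 → each gets rank 4.
F has value 456 ms → rank 4.

4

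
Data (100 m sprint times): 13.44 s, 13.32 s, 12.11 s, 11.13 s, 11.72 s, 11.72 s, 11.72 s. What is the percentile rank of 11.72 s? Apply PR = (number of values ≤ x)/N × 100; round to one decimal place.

57.1

N = 7.
Strictly below 11.72: 1. Equal to 11.72: 3.
PR = 4/7 × 100 = 57.1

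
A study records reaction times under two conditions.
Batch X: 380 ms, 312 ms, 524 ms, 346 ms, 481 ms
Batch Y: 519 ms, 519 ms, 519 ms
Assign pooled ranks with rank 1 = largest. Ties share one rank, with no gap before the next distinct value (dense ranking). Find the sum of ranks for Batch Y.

Sorted (descending): 524, 519, 519, 519, 481, 380, 346, 312
The 3 values of 519 share dense rank 2.
Remaining distinct values take the next consecutive integers.
Batch Y values → pooled ranks: 519→2, 519→2, 519→2
Rank sum = 2 + 2 + 2 = 6

6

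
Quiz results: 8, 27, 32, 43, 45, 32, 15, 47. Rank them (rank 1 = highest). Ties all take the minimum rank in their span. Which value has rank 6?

27

Sorted (descending): 47, 45, 43, 32, 32, 27, 15, 8
The 2 values of 32 occupy positions 4–5 → each gets rank 4.
Rank 6 → value 27.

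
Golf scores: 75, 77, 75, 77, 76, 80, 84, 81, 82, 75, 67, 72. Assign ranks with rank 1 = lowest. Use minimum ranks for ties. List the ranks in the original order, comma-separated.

3, 7, 3, 7, 6, 9, 12, 10, 11, 3, 1, 2

Sorted (ascending): 67, 72, 75, 75, 75, 76, 77, 77, 80, 81, 82, 84
The 3 values of 75 occupy positions 3–5 → each gets rank 3.
The 2 values of 77 occupy positions 7–8 → each gets rank 7.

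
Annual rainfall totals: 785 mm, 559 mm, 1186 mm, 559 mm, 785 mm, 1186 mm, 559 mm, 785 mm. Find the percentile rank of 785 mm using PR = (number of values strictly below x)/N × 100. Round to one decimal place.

37.5

N = 8.
Strictly below 785: 3. Equal to 785: 3.
PR = 3/8 × 100 = 37.5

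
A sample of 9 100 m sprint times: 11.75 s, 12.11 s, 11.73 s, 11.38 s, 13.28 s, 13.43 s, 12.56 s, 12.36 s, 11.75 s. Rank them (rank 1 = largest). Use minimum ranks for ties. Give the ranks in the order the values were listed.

6, 5, 8, 9, 2, 1, 3, 4, 6

Sorted (descending): 13.43, 13.28, 12.56, 12.36, 12.11, 11.75, 11.75, 11.73, 11.38
The 2 values of 11.75 occupy positions 6–7 → each gets rank 6.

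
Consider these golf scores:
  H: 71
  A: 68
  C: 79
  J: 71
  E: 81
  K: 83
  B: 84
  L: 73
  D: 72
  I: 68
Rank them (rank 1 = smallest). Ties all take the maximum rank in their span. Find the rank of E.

Sorted (ascending): 68, 68, 71, 71, 72, 73, 79, 81, 83, 84
The 2 values of 68 occupy positions 1–2 → each gets rank 2.
The 2 values of 71 occupy positions 3–4 → each gets rank 4.
E has value 81 → rank 8.

8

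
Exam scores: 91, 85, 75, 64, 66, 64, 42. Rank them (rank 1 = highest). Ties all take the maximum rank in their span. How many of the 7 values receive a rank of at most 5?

4

Sorted (descending): 91, 85, 75, 66, 64, 64, 42
The 2 values of 64 occupy positions 5–6 → each gets rank 6.
Ranks ≤ 5: {1, 2, 3, 4} → 4 values.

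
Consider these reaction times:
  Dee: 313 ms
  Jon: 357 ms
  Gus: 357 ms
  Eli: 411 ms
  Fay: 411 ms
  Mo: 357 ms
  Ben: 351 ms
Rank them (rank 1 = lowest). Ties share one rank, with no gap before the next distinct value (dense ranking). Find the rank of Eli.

4

Sorted (ascending): 313, 351, 357, 357, 357, 411, 411
The 3 values of 357 share dense rank 3.
The 2 values of 411 share dense rank 4.
Remaining distinct values take the next consecutive integers.
Eli has value 411 ms → rank 4.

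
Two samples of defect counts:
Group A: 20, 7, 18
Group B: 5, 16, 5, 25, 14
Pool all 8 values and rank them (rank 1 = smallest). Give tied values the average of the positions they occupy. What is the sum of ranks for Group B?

20

Sorted (ascending): 5, 5, 7, 14, 16, 18, 20, 25
The 2 values of 5 occupy positions 1–2 → average rank (1+2)/2 = 1.5.
Group B values → pooled ranks: 5→1.5, 16→5, 5→1.5, 25→8, 14→4
Rank sum = 1.5 + 5 + 1.5 + 8 + 4 = 20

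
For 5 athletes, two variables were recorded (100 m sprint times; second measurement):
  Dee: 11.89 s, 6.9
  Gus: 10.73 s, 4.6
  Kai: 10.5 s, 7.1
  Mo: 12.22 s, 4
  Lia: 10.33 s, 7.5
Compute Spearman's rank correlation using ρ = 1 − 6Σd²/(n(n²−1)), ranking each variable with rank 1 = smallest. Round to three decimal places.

Ranks of variable 1: 4, 3, 2, 5, 1
Ranks of variable 2: 3, 2, 4, 1, 5
d = r₁ − r₂: 1, 1, -2, 4, -4
d²: 1, 1, 4, 16, 16; Σd² = 38
ρ = 1 − 6·38/(5·24) = 1 − 228/120 = -0.900

-0.900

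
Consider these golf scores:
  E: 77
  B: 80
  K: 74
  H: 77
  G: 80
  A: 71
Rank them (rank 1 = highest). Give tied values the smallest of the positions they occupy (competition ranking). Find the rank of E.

Sorted (descending): 80, 80, 77, 77, 74, 71
The 2 values of 80 occupy positions 1–2 → each gets rank 1.
The 2 values of 77 occupy positions 3–4 → each gets rank 3.
E has value 77 → rank 3.

3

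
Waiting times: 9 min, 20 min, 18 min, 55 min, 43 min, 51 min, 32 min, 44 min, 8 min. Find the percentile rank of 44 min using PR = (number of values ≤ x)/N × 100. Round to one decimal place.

77.8

N = 9.
Strictly below 44: 6. Equal to 44: 1.
PR = 7/9 × 100 = 77.8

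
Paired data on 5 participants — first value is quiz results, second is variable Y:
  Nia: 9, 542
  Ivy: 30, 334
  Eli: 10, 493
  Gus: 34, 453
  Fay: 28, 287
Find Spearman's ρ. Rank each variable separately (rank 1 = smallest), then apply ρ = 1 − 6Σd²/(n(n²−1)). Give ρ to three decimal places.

Ranks of variable 1: 1, 4, 2, 5, 3
Ranks of variable 2: 5, 2, 4, 3, 1
d = r₁ − r₂: -4, 2, -2, 2, 2
d²: 16, 4, 4, 4, 4; Σd² = 32
ρ = 1 − 6·32/(5·24) = 1 − 192/120 = -0.600

-0.600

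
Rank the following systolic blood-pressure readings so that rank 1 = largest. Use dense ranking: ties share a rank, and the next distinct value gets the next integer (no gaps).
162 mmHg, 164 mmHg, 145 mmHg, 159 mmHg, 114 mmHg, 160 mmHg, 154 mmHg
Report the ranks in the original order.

2, 1, 6, 4, 7, 3, 5

Sorted (descending): 164, 162, 160, 159, 154, 145, 114
No ties — each value takes its position as its rank.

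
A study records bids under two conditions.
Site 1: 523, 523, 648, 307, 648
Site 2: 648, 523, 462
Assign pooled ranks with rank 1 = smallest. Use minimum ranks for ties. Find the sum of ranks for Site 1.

Sorted (ascending): 307, 462, 523, 523, 523, 648, 648, 648
The 3 values of 523 occupy positions 3–5 → each gets rank 3.
The 3 values of 648 occupy positions 6–8 → each gets rank 6.
Site 1 values → pooled ranks: 523→3, 523→3, 648→6, 307→1, 648→6
Rank sum = 3 + 3 + 6 + 1 + 6 = 19

19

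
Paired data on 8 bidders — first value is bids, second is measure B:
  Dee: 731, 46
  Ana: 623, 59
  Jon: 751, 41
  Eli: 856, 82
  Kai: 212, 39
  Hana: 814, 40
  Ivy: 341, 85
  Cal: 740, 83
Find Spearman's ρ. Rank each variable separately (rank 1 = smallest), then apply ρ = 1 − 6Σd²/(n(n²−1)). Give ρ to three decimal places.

Ranks of variable 1: 4, 3, 6, 8, 1, 7, 2, 5
Ranks of variable 2: 4, 5, 3, 6, 1, 2, 8, 7
d = r₁ − r₂: 0, -2, 3, 2, 0, 5, -6, -2
d²: 0, 4, 9, 4, 0, 25, 36, 4; Σd² = 82
ρ = 1 − 6·82/(8·63) = 1 − 492/504 = 0.024

0.024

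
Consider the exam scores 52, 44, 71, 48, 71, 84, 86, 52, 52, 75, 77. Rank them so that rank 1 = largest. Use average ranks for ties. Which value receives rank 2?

Sorted (descending): 86, 84, 77, 75, 71, 71, 52, 52, 52, 48, 44
The 2 values of 71 occupy positions 5–6 → average rank (5+6)/2 = 5.5.
The 3 values of 52 occupy positions 7–9 → average rank 8.
Rank 2 → value 84.

84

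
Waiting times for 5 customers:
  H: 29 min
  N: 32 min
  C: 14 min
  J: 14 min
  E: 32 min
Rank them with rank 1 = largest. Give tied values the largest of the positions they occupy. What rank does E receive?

Sorted (descending): 32, 32, 29, 14, 14
The 2 values of 32 occupy positions 1–2 → each gets rank 2.
The 2 values of 14 occupy positions 4–5 → each gets rank 5.
E has value 32 min → rank 2.

2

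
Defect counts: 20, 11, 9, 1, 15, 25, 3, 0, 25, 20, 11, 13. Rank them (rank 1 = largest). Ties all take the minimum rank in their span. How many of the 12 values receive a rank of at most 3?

4

Sorted (descending): 25, 25, 20, 20, 15, 13, 11, 11, 9, 3, 1, 0
The 2 values of 25 occupy positions 1–2 → each gets rank 1.
The 2 values of 20 occupy positions 3–4 → each gets rank 3.
The 2 values of 11 occupy positions 7–8 → each gets rank 7.
Ranks ≤ 3: {1, 1, 3, 3} → 4 values.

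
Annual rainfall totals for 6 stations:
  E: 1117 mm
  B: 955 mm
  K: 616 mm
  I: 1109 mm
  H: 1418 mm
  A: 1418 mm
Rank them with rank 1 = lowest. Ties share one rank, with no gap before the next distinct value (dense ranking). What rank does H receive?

Sorted (ascending): 616, 955, 1109, 1117, 1418, 1418
The 2 values of 1418 share dense rank 5.
Remaining distinct values take the next consecutive integers.
H has value 1418 mm → rank 5.

5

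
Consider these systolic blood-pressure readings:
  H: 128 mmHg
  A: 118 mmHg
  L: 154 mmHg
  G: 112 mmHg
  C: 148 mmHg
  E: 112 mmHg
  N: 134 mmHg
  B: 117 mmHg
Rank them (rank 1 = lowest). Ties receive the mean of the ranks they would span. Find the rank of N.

6

Sorted (ascending): 112, 112, 117, 118, 128, 134, 148, 154
The 2 values of 112 occupy positions 1–2 → average rank (1+2)/2 = 1.5.
N has value 134 mmHg → rank 6.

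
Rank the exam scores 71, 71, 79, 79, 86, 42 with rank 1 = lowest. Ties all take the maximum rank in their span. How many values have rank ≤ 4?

Sorted (ascending): 42, 71, 71, 79, 79, 86
The 2 values of 71 occupy positions 2–3 → each gets rank 3.
The 2 values of 79 occupy positions 4–5 → each gets rank 5.
Ranks ≤ 4: {1, 3, 3} → 3 values.

3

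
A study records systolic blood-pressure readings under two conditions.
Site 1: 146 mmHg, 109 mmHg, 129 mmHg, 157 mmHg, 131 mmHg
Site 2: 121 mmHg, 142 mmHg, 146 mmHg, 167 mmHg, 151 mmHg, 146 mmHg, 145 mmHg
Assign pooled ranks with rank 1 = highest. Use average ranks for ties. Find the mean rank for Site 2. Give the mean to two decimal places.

Sorted (descending): 167, 157, 151, 146, 146, 146, 145, 142, 131, 129, 121, 109
The 3 values of 146 occupy positions 4–6 → average rank 5.
Site 2 values → pooled ranks: 121→11, 142→8, 146→5, 167→1, 151→3, 146→5, 145→7
Mean rank = (11 + 8 + 5 + 1 + 3 + 5 + 7) / 7 = 5.71

5.71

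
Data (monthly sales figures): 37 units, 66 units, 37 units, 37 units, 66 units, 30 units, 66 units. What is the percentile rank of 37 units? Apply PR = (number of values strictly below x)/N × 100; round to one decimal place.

14.3

N = 7.
Strictly below 37: 1. Equal to 37: 3.
PR = 1/7 × 100 = 14.3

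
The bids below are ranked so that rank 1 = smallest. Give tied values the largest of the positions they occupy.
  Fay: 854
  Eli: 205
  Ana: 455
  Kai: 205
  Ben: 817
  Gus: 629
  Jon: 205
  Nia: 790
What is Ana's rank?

4

Sorted (ascending): 205, 205, 205, 455, 629, 790, 817, 854
The 3 values of 205 occupy positions 1–3 → each gets rank 3.
Ana has value 455 → rank 4.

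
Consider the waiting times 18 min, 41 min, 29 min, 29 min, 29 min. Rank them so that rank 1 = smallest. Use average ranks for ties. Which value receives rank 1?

18

Sorted (ascending): 18, 29, 29, 29, 41
The 3 values of 29 occupy positions 2–4 → average rank 3.
Rank 1 → value 18.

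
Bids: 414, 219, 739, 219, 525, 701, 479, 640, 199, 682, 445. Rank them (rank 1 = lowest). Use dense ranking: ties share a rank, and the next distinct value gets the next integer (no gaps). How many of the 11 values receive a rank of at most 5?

Sorted (ascending): 199, 219, 219, 414, 445, 479, 525, 640, 682, 701, 739
The 2 values of 219 share dense rank 2.
Remaining distinct values take the next consecutive integers.
Ranks ≤ 5: {1, 2, 2, 3, 4, 5} → 6 values.

6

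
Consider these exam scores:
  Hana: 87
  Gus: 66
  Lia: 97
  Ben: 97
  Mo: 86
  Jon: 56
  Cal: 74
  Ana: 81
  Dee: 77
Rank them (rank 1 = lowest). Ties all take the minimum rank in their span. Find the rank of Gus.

Sorted (ascending): 56, 66, 74, 77, 81, 86, 87, 97, 97
The 2 values of 97 occupy positions 8–9 → each gets rank 8.
Gus has value 66 → rank 2.

2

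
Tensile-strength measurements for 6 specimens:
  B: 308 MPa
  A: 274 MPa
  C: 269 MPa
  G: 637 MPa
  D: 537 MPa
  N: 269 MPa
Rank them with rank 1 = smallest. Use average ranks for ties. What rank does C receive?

1.5

Sorted (ascending): 269, 269, 274, 308, 537, 637
The 2 values of 269 occupy positions 1–2 → average rank (1+2)/2 = 1.5.
C has value 269 MPa → rank 1.5.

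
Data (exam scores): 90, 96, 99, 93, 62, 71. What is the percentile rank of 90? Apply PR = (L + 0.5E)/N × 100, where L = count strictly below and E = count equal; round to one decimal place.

41.7

N = 6.
Strictly below 90: 2. Equal to 90: 1.
PR = (2 + 0.5·1)/6 × 100 = 41.7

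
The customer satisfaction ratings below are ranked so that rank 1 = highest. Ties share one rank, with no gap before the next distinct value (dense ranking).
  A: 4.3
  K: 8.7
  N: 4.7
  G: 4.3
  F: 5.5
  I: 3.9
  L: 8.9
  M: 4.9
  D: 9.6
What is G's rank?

Sorted (descending): 9.6, 8.9, 8.7, 5.5, 4.9, 4.7, 4.3, 4.3, 3.9
The 2 values of 4.3 share dense rank 7.
Remaining distinct values take the next consecutive integers.
G has value 4.3 → rank 7.

7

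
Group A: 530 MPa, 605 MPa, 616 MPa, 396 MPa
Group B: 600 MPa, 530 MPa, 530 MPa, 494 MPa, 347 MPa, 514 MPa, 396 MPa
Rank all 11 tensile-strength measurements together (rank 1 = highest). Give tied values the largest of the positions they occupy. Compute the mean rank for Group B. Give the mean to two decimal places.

7.29

Sorted (descending): 616, 605, 600, 530, 530, 530, 514, 494, 396, 396, 347
The 3 values of 530 occupy positions 4–6 → each gets rank 6.
The 2 values of 396 occupy positions 9–10 → each gets rank 10.
Group B values → pooled ranks: 600→3, 530→6, 530→6, 494→8, 347→11, 514→7, 396→10
Mean rank = (3 + 6 + 6 + 8 + 11 + 7 + 10) / 7 = 7.29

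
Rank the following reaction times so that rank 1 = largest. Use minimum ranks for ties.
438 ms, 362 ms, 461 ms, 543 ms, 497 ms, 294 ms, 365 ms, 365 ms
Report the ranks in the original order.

Sorted (descending): 543, 497, 461, 438, 365, 365, 362, 294
The 2 values of 365 occupy positions 5–6 → each gets rank 5.

4, 7, 3, 1, 2, 8, 5, 5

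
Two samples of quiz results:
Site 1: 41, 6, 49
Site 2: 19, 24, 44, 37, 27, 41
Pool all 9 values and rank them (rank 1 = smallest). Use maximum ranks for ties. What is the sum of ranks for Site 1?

Sorted (ascending): 6, 19, 24, 27, 37, 41, 41, 44, 49
The 2 values of 41 occupy positions 6–7 → each gets rank 7.
Site 1 values → pooled ranks: 41→7, 6→1, 49→9
Rank sum = 7 + 1 + 9 = 17

17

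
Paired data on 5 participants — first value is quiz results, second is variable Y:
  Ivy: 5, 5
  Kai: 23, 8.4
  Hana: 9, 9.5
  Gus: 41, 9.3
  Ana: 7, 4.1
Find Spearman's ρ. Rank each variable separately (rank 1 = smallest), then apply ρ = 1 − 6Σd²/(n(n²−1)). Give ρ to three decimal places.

0.600

Ranks of variable 1: 1, 4, 3, 5, 2
Ranks of variable 2: 2, 3, 5, 4, 1
d = r₁ − r₂: -1, 1, -2, 1, 1
d²: 1, 1, 4, 1, 1; Σd² = 8
ρ = 1 − 6·8/(5·24) = 1 − 48/120 = 0.600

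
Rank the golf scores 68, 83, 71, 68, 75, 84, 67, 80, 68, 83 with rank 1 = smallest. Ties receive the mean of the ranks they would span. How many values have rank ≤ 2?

Sorted (ascending): 67, 68, 68, 68, 71, 75, 80, 83, 83, 84
The 3 values of 68 occupy positions 2–4 → average rank 3.
The 2 values of 83 occupy positions 8–9 → average rank (8+9)/2 = 8.5.
Ranks ≤ 2: {1} → 1 value.

1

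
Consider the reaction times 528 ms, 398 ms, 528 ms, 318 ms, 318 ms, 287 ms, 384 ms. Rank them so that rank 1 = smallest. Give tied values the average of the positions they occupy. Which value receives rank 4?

Sorted (ascending): 287, 318, 318, 384, 398, 528, 528
The 2 values of 318 occupy positions 2–3 → average rank (2+3)/2 = 2.5.
The 2 values of 528 occupy positions 6–7 → average rank (6+7)/2 = 6.5.
Rank 4 → value 384.

384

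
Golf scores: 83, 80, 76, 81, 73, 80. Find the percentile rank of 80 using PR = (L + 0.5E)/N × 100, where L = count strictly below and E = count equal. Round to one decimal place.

50.0

N = 6.
Strictly below 80: 2. Equal to 80: 2.
PR = (2 + 0.5·2)/6 × 100 = 50.0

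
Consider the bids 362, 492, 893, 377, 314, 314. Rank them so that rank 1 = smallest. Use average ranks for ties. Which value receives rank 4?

Sorted (ascending): 314, 314, 362, 377, 492, 893
The 2 values of 314 occupy positions 1–2 → average rank (1+2)/2 = 1.5.
Rank 4 → value 377.

377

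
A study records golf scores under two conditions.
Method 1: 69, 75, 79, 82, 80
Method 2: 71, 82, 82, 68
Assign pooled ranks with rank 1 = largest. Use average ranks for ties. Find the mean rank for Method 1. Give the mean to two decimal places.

5.00

Sorted (descending): 82, 82, 82, 80, 79, 75, 71, 69, 68
The 3 values of 82 occupy positions 1–3 → average rank 2.
Method 1 values → pooled ranks: 69→8, 75→6, 79→5, 82→2, 80→4
Mean rank = (8 + 6 + 5 + 2 + 4) / 5 = 5.00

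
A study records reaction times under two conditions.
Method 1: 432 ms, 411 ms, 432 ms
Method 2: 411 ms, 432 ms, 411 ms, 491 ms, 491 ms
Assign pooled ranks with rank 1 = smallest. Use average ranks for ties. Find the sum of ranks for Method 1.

12

Sorted (ascending): 411, 411, 411, 432, 432, 432, 491, 491
The 3 values of 411 occupy positions 1–3 → average rank 2.
The 3 values of 432 occupy positions 4–6 → average rank 5.
The 2 values of 491 occupy positions 7–8 → average rank (7+8)/2 = 7.5.
Method 1 values → pooled ranks: 432→5, 411→2, 432→5
Rank sum = 5 + 2 + 5 = 12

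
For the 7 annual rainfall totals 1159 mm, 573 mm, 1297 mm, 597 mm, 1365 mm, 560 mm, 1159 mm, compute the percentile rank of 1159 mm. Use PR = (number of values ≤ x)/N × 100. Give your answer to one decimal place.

N = 7.
Strictly below 1159: 3. Equal to 1159: 2.
PR = 5/7 × 100 = 71.4

71.4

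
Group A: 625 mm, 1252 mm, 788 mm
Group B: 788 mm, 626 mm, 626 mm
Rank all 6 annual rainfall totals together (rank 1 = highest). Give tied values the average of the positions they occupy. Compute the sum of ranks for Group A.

9.5

Sorted (descending): 1252, 788, 788, 626, 626, 625
The 2 values of 788 occupy positions 2–3 → average rank (2+3)/2 = 2.5.
The 2 values of 626 occupy positions 4–5 → average rank (4+5)/2 = 4.5.
Group A values → pooled ranks: 625→6, 1252→1, 788→2.5
Rank sum = 6 + 1 + 2.5 = 9.5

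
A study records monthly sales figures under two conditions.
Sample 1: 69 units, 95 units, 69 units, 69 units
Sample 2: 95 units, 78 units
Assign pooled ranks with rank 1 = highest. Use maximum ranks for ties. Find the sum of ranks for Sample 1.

Sorted (descending): 95, 95, 78, 69, 69, 69
The 2 values of 95 occupy positions 1–2 → each gets rank 2.
The 3 values of 69 occupy positions 4–6 → each gets rank 6.
Sample 1 values → pooled ranks: 69→6, 95→2, 69→6, 69→6
Rank sum = 6 + 2 + 6 + 6 = 20

20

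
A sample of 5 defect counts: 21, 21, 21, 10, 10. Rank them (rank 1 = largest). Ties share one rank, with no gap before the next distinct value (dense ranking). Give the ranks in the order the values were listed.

Sorted (descending): 21, 21, 21, 10, 10
The 3 values of 21 share dense rank 1.
The 2 values of 10 share dense rank 2.

1, 1, 1, 2, 2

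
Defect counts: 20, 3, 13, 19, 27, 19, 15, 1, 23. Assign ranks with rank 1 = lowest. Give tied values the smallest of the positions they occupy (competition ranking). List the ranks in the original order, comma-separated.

Sorted (ascending): 1, 3, 13, 15, 19, 19, 20, 23, 27
The 2 values of 19 occupy positions 5–6 → each gets rank 5.

7, 2, 3, 5, 9, 5, 4, 1, 8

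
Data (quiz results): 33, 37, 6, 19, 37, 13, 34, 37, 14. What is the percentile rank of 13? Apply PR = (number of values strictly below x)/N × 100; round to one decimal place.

11.1

N = 9.
Strictly below 13: 1. Equal to 13: 1.
PR = 1/9 × 100 = 11.1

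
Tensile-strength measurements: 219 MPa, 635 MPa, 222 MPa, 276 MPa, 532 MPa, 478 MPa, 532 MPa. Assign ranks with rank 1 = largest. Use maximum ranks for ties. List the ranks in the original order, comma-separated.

Sorted (descending): 635, 532, 532, 478, 276, 222, 219
The 2 values of 532 occupy positions 2–3 → each gets rank 3.

7, 1, 6, 5, 3, 4, 3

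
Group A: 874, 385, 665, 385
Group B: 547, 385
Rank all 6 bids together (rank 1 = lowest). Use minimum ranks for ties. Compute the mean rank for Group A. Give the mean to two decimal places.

Sorted (ascending): 385, 385, 385, 547, 665, 874
The 3 values of 385 occupy positions 1–3 → each gets rank 1.
Group A values → pooled ranks: 874→6, 385→1, 665→5, 385→1
Mean rank = (6 + 1 + 5 + 1) / 4 = 3.25

3.25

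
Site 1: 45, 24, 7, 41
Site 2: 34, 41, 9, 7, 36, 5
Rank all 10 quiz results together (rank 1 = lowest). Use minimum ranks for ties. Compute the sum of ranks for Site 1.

25

Sorted (ascending): 5, 7, 7, 9, 24, 34, 36, 41, 41, 45
The 2 values of 7 occupy positions 2–3 → each gets rank 2.
The 2 values of 41 occupy positions 8–9 → each gets rank 8.
Site 1 values → pooled ranks: 45→10, 24→5, 7→2, 41→8
Rank sum = 10 + 5 + 2 + 8 = 25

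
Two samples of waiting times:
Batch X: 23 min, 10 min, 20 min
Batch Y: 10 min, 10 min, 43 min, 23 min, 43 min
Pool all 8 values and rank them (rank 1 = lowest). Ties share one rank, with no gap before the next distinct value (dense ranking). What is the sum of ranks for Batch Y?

Sorted (ascending): 10, 10, 10, 20, 23, 23, 43, 43
The 3 values of 10 share dense rank 1.
The 2 values of 23 share dense rank 3.
The 2 values of 43 share dense rank 4.
Remaining distinct values take the next consecutive integers.
Batch Y values → pooled ranks: 10→1, 10→1, 43→4, 23→3, 43→4
Rank sum = 1 + 1 + 4 + 3 + 4 = 13

13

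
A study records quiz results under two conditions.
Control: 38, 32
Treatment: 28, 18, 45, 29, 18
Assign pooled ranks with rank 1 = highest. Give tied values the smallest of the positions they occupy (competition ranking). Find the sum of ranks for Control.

5

Sorted (descending): 45, 38, 32, 29, 28, 18, 18
The 2 values of 18 occupy positions 6–7 → each gets rank 6.
Control values → pooled ranks: 38→2, 32→3
Rank sum = 2 + 3 = 5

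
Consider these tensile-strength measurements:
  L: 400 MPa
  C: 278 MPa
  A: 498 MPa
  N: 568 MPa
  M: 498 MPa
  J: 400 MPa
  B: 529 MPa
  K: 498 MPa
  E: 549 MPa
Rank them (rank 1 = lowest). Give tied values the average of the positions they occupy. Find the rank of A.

Sorted (ascending): 278, 400, 400, 498, 498, 498, 529, 549, 568
The 2 values of 400 occupy positions 2–3 → average rank (2+3)/2 = 2.5.
The 3 values of 498 occupy positions 4–6 → average rank 5.
A has value 498 MPa → rank 5.

5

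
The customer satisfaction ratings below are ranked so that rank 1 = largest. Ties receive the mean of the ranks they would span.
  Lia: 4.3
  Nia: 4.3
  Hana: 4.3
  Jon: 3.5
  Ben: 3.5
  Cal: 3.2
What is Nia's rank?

Sorted (descending): 4.3, 4.3, 4.3, 3.5, 3.5, 3.2
The 3 values of 4.3 occupy positions 1–3 → average rank 2.
The 2 values of 3.5 occupy positions 4–5 → average rank (4+5)/2 = 4.5.
Nia has value 4.3 → rank 2.

2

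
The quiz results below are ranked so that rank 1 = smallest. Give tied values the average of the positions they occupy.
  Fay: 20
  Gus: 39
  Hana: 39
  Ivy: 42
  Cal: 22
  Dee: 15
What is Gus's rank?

Sorted (ascending): 15, 20, 22, 39, 39, 42
The 2 values of 39 occupy positions 4–5 → average rank (4+5)/2 = 4.5.
Gus has value 39 → rank 4.5.

4.5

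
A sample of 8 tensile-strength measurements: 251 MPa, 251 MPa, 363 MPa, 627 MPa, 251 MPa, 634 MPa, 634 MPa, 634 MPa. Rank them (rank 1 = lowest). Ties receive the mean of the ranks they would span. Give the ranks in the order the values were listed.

2, 2, 4, 5, 2, 7, 7, 7

Sorted (ascending): 251, 251, 251, 363, 627, 634, 634, 634
The 3 values of 251 occupy positions 1–3 → average rank 2.
The 3 values of 634 occupy positions 6–8 → average rank 7.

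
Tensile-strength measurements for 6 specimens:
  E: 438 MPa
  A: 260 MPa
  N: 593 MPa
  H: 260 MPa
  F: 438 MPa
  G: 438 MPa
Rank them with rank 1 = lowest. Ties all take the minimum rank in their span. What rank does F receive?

Sorted (ascending): 260, 260, 438, 438, 438, 593
The 2 values of 260 occupy positions 1–2 → each gets rank 1.
The 3 values of 438 occupy positions 3–5 → each gets rank 3.
F has value 438 MPa → rank 3.

3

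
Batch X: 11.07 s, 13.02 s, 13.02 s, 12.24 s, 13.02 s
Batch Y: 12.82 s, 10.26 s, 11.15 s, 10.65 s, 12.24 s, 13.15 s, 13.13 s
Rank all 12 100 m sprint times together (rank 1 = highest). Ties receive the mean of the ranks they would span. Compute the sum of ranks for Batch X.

Sorted (descending): 13.15, 13.13, 13.02, 13.02, 13.02, 12.82, 12.24, 12.24, 11.15, 11.07, 10.65, 10.26
The 3 values of 13.02 occupy positions 3–5 → average rank 4.
The 2 values of 12.24 occupy positions 7–8 → average rank (7+8)/2 = 7.5.
Batch X values → pooled ranks: 11.07→10, 13.02→4, 13.02→4, 12.24→7.5, 13.02→4
Rank sum = 10 + 4 + 4 + 7.5 + 4 = 29.5

29.5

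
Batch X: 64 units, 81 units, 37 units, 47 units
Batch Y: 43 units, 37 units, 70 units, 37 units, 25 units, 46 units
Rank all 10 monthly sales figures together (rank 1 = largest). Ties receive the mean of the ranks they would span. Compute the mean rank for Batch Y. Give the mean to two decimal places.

6.50

Sorted (descending): 81, 70, 64, 47, 46, 43, 37, 37, 37, 25
The 3 values of 37 occupy positions 7–9 → average rank 8.
Batch Y values → pooled ranks: 43→6, 37→8, 70→2, 37→8, 25→10, 46→5
Mean rank = (6 + 8 + 2 + 8 + 10 + 5) / 6 = 6.50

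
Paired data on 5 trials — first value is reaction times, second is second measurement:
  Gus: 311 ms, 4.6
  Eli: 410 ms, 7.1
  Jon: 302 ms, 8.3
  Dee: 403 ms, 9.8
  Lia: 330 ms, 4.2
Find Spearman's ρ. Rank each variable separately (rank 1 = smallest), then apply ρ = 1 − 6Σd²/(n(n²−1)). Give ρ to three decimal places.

0.100

Ranks of variable 1: 2, 5, 1, 4, 3
Ranks of variable 2: 2, 3, 4, 5, 1
d = r₁ − r₂: 0, 2, -3, -1, 2
d²: 0, 4, 9, 1, 4; Σd² = 18
ρ = 1 − 6·18/(5·24) = 1 − 108/120 = 0.100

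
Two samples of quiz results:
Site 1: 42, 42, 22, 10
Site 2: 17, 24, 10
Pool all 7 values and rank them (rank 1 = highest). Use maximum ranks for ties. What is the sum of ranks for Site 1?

Sorted (descending): 42, 42, 24, 22, 17, 10, 10
The 2 values of 42 occupy positions 1–2 → each gets rank 2.
The 2 values of 10 occupy positions 6–7 → each gets rank 7.
Site 1 values → pooled ranks: 42→2, 42→2, 22→4, 10→7
Rank sum = 2 + 2 + 4 + 7 = 15

15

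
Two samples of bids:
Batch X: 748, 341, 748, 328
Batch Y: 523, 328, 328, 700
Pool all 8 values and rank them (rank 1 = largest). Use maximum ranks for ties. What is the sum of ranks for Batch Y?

23

Sorted (descending): 748, 748, 700, 523, 341, 328, 328, 328
The 2 values of 748 occupy positions 1–2 → each gets rank 2.
The 3 values of 328 occupy positions 6–8 → each gets rank 8.
Batch Y values → pooled ranks: 523→4, 328→8, 328→8, 700→3
Rank sum = 4 + 8 + 8 + 3 = 23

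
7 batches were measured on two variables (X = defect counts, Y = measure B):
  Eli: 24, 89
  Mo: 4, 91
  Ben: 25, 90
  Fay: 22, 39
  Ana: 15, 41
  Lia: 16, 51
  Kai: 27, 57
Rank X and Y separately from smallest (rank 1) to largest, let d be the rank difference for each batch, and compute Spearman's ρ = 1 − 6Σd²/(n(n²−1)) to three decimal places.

Ranks of variable 1: 5, 1, 6, 4, 2, 3, 7
Ranks of variable 2: 5, 7, 6, 1, 2, 3, 4
d = r₁ − r₂: 0, -6, 0, 3, 0, 0, 3
d²: 0, 36, 0, 9, 0, 0, 9; Σd² = 54
ρ = 1 − 6·54/(7·48) = 1 − 324/336 = 0.036

0.036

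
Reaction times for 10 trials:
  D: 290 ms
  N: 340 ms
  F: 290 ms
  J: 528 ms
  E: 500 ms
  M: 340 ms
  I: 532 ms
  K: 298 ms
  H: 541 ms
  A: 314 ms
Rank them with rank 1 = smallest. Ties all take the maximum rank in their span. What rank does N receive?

Sorted (ascending): 290, 290, 298, 314, 340, 340, 500, 528, 532, 541
The 2 values of 290 occupy positions 1–2 → each gets rank 2.
The 2 values of 340 occupy positions 5–6 → each gets rank 6.
N has value 340 ms → rank 6.

6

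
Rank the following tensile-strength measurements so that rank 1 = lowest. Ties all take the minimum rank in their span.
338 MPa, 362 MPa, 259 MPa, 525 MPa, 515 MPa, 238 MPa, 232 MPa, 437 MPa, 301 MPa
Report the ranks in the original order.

Sorted (ascending): 232, 238, 259, 301, 338, 362, 437, 515, 525
No ties — each value takes its position as its rank.

5, 6, 3, 9, 8, 2, 1, 7, 4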